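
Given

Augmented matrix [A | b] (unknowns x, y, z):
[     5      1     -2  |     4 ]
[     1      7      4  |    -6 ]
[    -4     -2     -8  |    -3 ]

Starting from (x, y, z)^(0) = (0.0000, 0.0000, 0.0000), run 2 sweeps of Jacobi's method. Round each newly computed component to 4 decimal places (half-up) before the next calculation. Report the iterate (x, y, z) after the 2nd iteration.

(1.1214, -1.1857, 0.1893)

Iteration 1:
  x = (4 - (1)·0.0000 - (-2)·0.0000) / (5) = 0.8000
  y = (-6 - (1)·0.0000 - (4)·0.0000) / (7) = -0.8571
  z = (-3 - (-4)·0.0000 - (-2)·0.0000) / (-8) = 0.3750
Iteration 2:
  x = (4 - (1)·-0.8571 - (-2)·0.3750) / (5) = 1.1214
  y = (-6 - (1)·0.8000 - (4)·0.3750) / (7) = -1.1857
  z = (-3 - (-4)·0.8000 - (-2)·-0.8571) / (-8) = 0.1893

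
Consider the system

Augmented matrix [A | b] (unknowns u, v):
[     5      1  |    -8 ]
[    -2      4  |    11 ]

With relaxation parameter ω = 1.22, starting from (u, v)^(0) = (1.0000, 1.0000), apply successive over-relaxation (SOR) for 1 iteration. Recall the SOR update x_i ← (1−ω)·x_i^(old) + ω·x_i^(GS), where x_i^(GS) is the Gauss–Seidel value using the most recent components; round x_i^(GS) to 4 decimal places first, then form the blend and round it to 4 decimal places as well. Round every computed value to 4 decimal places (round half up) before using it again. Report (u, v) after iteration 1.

(-2.4160, 1.6612)

Iteration 1:
  u: GS value = (-8 - (1)·1.0000) / (5) = -1.8000;  u ← (1−ω)·1.0000 + ω·-1.8000 = -2.4160
  v: GS value = (11 - (-2)·-2.4160) / (4) = 1.5420;  v ← (1−ω)·1.0000 + ω·1.5420 = 1.6612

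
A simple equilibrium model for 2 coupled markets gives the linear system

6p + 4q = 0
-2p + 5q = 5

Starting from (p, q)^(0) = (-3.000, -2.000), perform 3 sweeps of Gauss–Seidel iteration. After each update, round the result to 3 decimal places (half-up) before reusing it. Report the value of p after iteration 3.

-0.394

Iteration 1:
  p = (0 - (4)·-2.000) / (6) = 1.333
  q = (5 - (-2)·1.333) / (5) = 1.533
Iteration 2:
  p = (0 - (4)·1.533) / (6) = -1.022
  q = (5 - (-2)·-1.022) / (5) = 0.591
Iteration 3:
  p = (0 - (4)·0.591) / (6) = -0.394
  q = (5 - (-2)·-0.394) / (5) = 0.842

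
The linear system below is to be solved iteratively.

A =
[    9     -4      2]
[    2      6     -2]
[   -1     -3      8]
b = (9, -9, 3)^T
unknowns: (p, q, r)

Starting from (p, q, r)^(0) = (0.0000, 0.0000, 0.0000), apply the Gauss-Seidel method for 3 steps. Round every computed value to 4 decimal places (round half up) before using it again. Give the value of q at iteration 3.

-1.6766

Iteration 1:
  p = (9 - (-4)·0.0000 - (2)·0.0000) / (9) = 1.0000
  q = (-9 - (2)·1.0000 - (-2)·0.0000) / (6) = -1.8333
  r = (3 - (-1)·1.0000 - (-3)·-1.8333) / (8) = -0.1875
Iteration 2:
  p = (9 - (-4)·-1.8333 - (2)·-0.1875) / (9) = 0.2269
  q = (-9 - (2)·0.2269 - (-2)·-0.1875) / (6) = -1.6381
  r = (3 - (-1)·0.2269 - (-3)·-1.6381) / (8) = -0.2109
Iteration 3:
  p = (9 - (-4)·-1.6381 - (2)·-0.2109) / (9) = 0.3188
  q = (-9 - (2)·0.3188 - (-2)·-0.2109) / (6) = -1.6766
  r = (3 - (-1)·0.3188 - (-3)·-1.6766) / (8) = -0.2139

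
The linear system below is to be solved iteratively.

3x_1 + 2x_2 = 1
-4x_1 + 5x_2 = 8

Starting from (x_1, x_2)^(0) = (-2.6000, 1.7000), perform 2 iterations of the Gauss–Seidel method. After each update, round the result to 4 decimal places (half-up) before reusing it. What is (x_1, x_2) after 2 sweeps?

(-0.3067, 1.3546)

Iteration 1:
  x_1 = (1 - (2)·1.7000) / (3) = -0.8000
  x_2 = (8 - (-4)·-0.8000) / (5) = 0.9600
Iteration 2:
  x_1 = (1 - (2)·0.9600) / (3) = -0.3067
  x_2 = (8 - (-4)·-0.3067) / (5) = 1.3546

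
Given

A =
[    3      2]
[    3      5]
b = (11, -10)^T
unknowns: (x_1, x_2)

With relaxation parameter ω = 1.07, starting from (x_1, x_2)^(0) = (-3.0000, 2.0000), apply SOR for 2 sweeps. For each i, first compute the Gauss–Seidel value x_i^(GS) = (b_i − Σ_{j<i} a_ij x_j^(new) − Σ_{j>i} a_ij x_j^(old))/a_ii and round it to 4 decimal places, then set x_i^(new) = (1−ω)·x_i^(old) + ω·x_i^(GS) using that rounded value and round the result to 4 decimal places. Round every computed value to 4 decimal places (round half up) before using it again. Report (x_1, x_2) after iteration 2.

(6.5998, -6.0959)

Iteration 1:
  x_1: GS value = (11 - (2)·2.0000) / (3) = 2.3333;  x_1 ← (1−ω)·-3.0000 + ω·2.3333 = 2.7066
  x_2: GS value = (-10 - (3)·2.7066) / (5) = -3.6240;  x_2 ← (1−ω)·2.0000 + ω·-3.6240 = -4.0177
Iteration 2:
  x_1: GS value = (11 - (2)·-4.0177) / (3) = 6.3451;  x_1 ← (1−ω)·2.7066 + ω·6.3451 = 6.5998
  x_2: GS value = (-10 - (3)·6.5998) / (5) = -5.9599;  x_2 ← (1−ω)·-4.0177 + ω·-5.9599 = -6.0959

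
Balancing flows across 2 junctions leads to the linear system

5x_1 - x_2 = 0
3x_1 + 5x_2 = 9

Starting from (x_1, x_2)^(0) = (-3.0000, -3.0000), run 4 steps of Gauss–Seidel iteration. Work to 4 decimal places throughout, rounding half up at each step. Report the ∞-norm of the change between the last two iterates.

Iteration 1:
  x_1 = (0 - (-1)·-3.0000) / (5) = -0.6000
  x_2 = (9 - (3)·-0.6000) / (5) = 2.1600
Iteration 2:
  x_1 = (0 - (-1)·2.1600) / (5) = 0.4320
  x_2 = (9 - (3)·0.4320) / (5) = 1.5408
Iteration 3:
  x_1 = (0 - (-1)·1.5408) / (5) = 0.3082
  x_2 = (9 - (3)·0.3082) / (5) = 1.6151
Iteration 4:
  x_1 = (0 - (-1)·1.6151) / (5) = 0.3230
  x_2 = (9 - (3)·0.3230) / (5) = 1.6062
Change: (0.0148, -0.0089) → max |·| = 0.0148

0.0148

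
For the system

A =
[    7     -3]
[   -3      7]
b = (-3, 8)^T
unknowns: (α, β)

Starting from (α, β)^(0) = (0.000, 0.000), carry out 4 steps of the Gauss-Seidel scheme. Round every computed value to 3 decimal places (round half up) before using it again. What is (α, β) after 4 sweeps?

(0.072, 1.174)

Iteration 1:
  α = (-3 - (-3)·0.000) / (7) = -0.429
  β = (8 - (-3)·-0.429) / (7) = 0.959
Iteration 2:
  α = (-3 - (-3)·0.959) / (7) = -0.018
  β = (8 - (-3)·-0.018) / (7) = 1.135
Iteration 3:
  α = (-3 - (-3)·1.135) / (7) = 0.058
  β = (8 - (-3)·0.058) / (7) = 1.168
Iteration 4:
  α = (-3 - (-3)·1.168) / (7) = 0.072
  β = (8 - (-3)·0.072) / (7) = 1.174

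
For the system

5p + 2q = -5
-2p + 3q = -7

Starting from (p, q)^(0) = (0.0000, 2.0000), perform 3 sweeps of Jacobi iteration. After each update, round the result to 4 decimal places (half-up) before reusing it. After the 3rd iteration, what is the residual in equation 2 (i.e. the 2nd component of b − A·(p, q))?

0.9600

Iteration 1:
  p = (-5 - (2)·2.0000) / (5) = -1.8000
  q = (-7 - (-2)·0.0000) / (3) = -2.3333
Iteration 2:
  p = (-5 - (2)·-2.3333) / (5) = -0.0667
  q = (-7 - (-2)·-1.8000) / (3) = -3.5333
Iteration 3:
  p = (-5 - (2)·-3.5333) / (5) = 0.4133
  q = (-7 - (-2)·-0.0667) / (3) = -2.3778
Residual b − A·x = (-2.3109, 0.9600)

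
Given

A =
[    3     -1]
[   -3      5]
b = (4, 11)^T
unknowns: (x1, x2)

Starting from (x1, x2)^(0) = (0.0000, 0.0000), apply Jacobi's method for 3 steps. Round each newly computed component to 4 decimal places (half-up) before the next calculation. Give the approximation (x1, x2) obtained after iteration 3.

Iteration 1:
  x1 = (4 - (-1)·0.0000) / (3) = 1.3333
  x2 = (11 - (-3)·0.0000) / (5) = 2.2000
Iteration 2:
  x1 = (4 - (-1)·2.2000) / (3) = 2.0667
  x2 = (11 - (-3)·1.3333) / (5) = 3.0000
Iteration 3:
  x1 = (4 - (-1)·3.0000) / (3) = 2.3333
  x2 = (11 - (-3)·2.0667) / (5) = 3.4400

(2.3333, 3.4400)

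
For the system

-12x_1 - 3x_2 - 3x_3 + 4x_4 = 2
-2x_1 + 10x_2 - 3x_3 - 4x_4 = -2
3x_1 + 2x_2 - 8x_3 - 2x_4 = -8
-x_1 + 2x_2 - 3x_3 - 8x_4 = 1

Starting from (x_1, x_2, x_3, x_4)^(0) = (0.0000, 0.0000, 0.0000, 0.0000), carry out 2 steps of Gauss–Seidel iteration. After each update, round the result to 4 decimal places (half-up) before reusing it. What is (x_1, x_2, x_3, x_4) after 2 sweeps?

Iteration 1:
  x_1 = (2 - (-3)·0.0000 - (-3)·0.0000 - (4)·0.0000) / (-12) = -0.1667
  x_2 = (-2 - (-2)·-0.1667 - (-3)·0.0000 - (-4)·0.0000) / (10) = -0.2333
  x_3 = (-8 - (3)·-0.1667 - (2)·-0.2333 - (-2)·0.0000) / (-8) = 0.8792
  x_4 = (1 - (-1)·-0.1667 - (2)·-0.2333 - (-3)·0.8792) / (-8) = -0.4922
Iteration 2:
  x_1 = (2 - (-3)·-0.2333 - (-3)·0.8792 - (4)·-0.4922) / (-12) = -0.4922
  x_2 = (-2 - (-2)·-0.4922 - (-3)·0.8792 - (-4)·-0.4922) / (10) = -0.2316
  x_3 = (-8 - (3)·-0.4922 - (2)·-0.2316 - (-2)·-0.4922) / (-8) = 0.8806
  x_4 = (1 - (-1)·-0.4922 - (2)·-0.2316 - (-3)·0.8806) / (-8) = -0.4516

(-0.4922, -0.2316, 0.8806, -0.4516)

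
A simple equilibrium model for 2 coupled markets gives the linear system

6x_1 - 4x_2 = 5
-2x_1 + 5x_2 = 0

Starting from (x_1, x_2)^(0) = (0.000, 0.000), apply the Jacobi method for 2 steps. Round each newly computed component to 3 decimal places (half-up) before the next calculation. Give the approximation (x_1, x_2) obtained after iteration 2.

(0.833, 0.333)

Iteration 1:
  x_1 = (5 - (-4)·0.000) / (6) = 0.833
  x_2 = (0 - (-2)·0.000) / (5) = 0.000
Iteration 2:
  x_1 = (5 - (-4)·0.000) / (6) = 0.833
  x_2 = (0 - (-2)·0.833) / (5) = 0.333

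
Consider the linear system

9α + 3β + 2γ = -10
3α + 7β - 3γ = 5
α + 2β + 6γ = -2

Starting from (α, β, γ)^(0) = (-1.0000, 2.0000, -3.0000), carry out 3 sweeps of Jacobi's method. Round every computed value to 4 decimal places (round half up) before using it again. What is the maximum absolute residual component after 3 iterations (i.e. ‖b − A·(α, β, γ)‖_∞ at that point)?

0.3722

Iteration 1:
  α = (-10 - (3)·2.0000 - (2)·-3.0000) / (9) = -1.1111
  β = (5 - (3)·-1.0000 - (-3)·-3.0000) / (7) = -0.1429
  γ = (-2 - (1)·-1.0000 - (2)·2.0000) / (6) = -0.8333
Iteration 2:
  α = (-10 - (3)·-0.1429 - (2)·-0.8333) / (9) = -0.8783
  β = (5 - (3)·-1.1111 - (-3)·-0.8333) / (7) = 0.8333
  γ = (-2 - (1)·-1.1111 - (2)·-0.1429) / (6) = -0.1005
Iteration 3:
  α = (-10 - (3)·0.8333 - (2)·-0.1005) / (9) = -1.3665
  β = (5 - (3)·-0.8783 - (-3)·-0.1005) / (7) = 1.0476
  γ = (-2 - (1)·-0.8783 - (2)·0.8333) / (6) = -0.4647
Residual b − A·x = (0.0851, 0.3722, 0.0595); ∞-norm = 0.3722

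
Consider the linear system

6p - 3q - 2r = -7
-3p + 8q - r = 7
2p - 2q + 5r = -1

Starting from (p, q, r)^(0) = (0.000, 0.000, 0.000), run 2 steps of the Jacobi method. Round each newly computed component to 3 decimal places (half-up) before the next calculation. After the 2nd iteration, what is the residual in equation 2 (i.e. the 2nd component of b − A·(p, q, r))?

1.933

Iteration 1:
  p = (-7 - (-3)·0.000 - (-2)·0.000) / (6) = -1.167
  q = (7 - (-3)·0.000 - (-1)·0.000) / (8) = 0.875
  r = (-1 - (2)·0.000 - (-2)·0.000) / (5) = -0.200
Iteration 2:
  p = (-7 - (-3)·0.875 - (-2)·-0.200) / (6) = -0.796
  q = (7 - (-3)·-1.167 - (-1)·-0.200) / (8) = 0.412
  r = (-1 - (2)·-1.167 - (-2)·0.875) / (5) = 0.617
Residual b − A·x = (0.246, 1.933, -1.669)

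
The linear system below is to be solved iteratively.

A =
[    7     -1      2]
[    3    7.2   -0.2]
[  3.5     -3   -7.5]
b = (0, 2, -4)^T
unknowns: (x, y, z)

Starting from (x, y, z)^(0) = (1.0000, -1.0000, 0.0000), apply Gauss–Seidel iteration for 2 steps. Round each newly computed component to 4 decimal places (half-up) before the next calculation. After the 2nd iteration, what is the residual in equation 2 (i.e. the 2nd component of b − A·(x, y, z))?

0.0115

Iteration 1:
  x = (0 - (-1)·-1.0000 - (2)·0.0000) / (7) = -0.1429
  y = (2 - (3)·-0.1429 - (-0.2)·0.0000) / (7.2) = 0.3373
  z = (-4 - (3.5)·-0.1429 - (-3)·0.3373) / (-7.5) = 0.3317
Iteration 2:
  x = (0 - (-1)·0.3373 - (2)·0.3317) / (7) = -0.0466
  y = (2 - (3)·-0.0466 - (-0.2)·0.3317) / (7.2) = 0.3064
  z = (-4 - (3.5)·-0.0466 - (-3)·0.3064) / (-7.5) = 0.3890
Residual b − A·x = (-0.1454, 0.0115, -0.0002)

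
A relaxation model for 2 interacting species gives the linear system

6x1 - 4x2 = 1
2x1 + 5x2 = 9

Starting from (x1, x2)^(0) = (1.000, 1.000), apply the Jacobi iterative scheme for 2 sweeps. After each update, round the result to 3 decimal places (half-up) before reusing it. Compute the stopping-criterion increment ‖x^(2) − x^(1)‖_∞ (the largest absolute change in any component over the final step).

0.267

Iteration 1:
  x1 = (1 - (-4)·1.000) / (6) = 0.833
  x2 = (9 - (2)·1.000) / (5) = 1.400
Iteration 2:
  x1 = (1 - (-4)·1.400) / (6) = 1.100
  x2 = (9 - (2)·0.833) / (5) = 1.467
Change: (0.267, 0.067) → max |·| = 0.267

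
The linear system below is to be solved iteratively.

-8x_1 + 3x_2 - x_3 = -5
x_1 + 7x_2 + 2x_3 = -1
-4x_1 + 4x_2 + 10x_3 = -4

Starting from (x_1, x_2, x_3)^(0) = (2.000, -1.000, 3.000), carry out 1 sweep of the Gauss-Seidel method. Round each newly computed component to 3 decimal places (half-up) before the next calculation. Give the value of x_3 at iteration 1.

-0.057

Iteration 1:
  x_1 = (-5 - (3)·-1.000 - (-1)·3.000) / (-8) = -0.125
  x_2 = (-1 - (1)·-0.125 - (2)·3.000) / (7) = -0.982
  x_3 = (-4 - (-4)·-0.125 - (4)·-0.982) / (10) = -0.057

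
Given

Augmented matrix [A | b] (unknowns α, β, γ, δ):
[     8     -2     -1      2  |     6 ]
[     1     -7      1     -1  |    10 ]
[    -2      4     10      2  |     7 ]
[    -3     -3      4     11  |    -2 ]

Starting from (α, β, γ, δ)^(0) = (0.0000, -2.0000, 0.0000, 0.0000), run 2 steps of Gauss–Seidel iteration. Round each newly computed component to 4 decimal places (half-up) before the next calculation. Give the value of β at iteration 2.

Iteration 1:
  α = (6 - (-2)·-2.0000 - (-1)·0.0000 - (2)·0.0000) / (8) = 0.2500
  β = (10 - (1)·0.2500 - (1)·0.0000 - (-1)·0.0000) / (-7) = -1.3929
  γ = (7 - (-2)·0.2500 - (4)·-1.3929 - (2)·0.0000) / (10) = 1.3072
  δ = (-2 - (-3)·0.2500 - (-3)·-1.3929 - (4)·1.3072) / (11) = -0.9689
Iteration 2:
  α = (6 - (-2)·-1.3929 - (-1)·1.3072 - (2)·-0.9689) / (8) = 0.8074
  β = (10 - (1)·0.8074 - (1)·1.3072 - (-1)·-0.9689) / (-7) = -0.9881
  γ = (7 - (-2)·0.8074 - (4)·-0.9881 - (2)·-0.9689) / (10) = 1.4505
  δ = (-2 - (-3)·0.8074 - (-3)·-0.9881 - (4)·1.4505) / (11) = -0.7586

-0.9881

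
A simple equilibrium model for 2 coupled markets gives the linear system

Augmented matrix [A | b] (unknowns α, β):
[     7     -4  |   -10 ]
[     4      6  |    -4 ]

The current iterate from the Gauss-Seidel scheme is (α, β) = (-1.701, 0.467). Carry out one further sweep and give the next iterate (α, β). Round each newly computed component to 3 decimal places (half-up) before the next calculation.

(-1.162, 0.108)

One sweep:
  α = (-10 - (-4)·0.467) / (7) = -1.162
  β = (-4 - (4)·-1.162) / (6) = 0.108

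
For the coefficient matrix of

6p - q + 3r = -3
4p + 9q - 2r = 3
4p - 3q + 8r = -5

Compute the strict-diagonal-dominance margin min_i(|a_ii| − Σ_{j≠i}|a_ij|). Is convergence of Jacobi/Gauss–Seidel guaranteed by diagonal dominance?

row 1: |6| − (1+3) = 2
row 2: |9| − (4+2) = 3
row 3: |8| − (4+3) = 1
minimum over rows = 1 → strictly diagonally dominant (convergence guaranteed)

1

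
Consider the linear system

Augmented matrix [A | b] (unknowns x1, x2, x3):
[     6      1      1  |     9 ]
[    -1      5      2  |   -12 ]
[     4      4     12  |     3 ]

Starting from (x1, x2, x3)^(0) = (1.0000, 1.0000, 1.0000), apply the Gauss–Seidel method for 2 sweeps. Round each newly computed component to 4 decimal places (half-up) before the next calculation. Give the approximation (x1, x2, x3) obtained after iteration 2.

Iteration 1:
  x1 = (9 - (1)·1.0000 - (1)·1.0000) / (6) = 1.1667
  x2 = (-12 - (-1)·1.1667 - (2)·1.0000) / (5) = -2.5667
  x3 = (3 - (4)·1.1667 - (4)·-2.5667) / (12) = 0.7167
Iteration 2:
  x1 = (9 - (1)·-2.5667 - (1)·0.7167) / (6) = 1.8083
  x2 = (-12 - (-1)·1.8083 - (2)·0.7167) / (5) = -2.3250
  x3 = (3 - (4)·1.8083 - (4)·-2.3250) / (12) = 0.4222

(1.8083, -2.3250, 0.4222)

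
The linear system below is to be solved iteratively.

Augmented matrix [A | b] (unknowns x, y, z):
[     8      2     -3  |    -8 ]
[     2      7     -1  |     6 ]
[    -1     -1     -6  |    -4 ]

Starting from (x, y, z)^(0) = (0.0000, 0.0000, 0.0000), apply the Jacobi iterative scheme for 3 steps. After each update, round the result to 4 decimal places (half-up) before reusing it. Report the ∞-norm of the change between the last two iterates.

Iteration 1:
  x = (-8 - (2)·0.0000 - (-3)·0.0000) / (8) = -1.0000
  y = (6 - (2)·0.0000 - (-1)·0.0000) / (7) = 0.8571
  z = (-4 - (-1)·0.0000 - (-1)·0.0000) / (-6) = 0.6667
Iteration 2:
  x = (-8 - (2)·0.8571 - (-3)·0.6667) / (8) = -0.9643
  y = (6 - (2)·-1.0000 - (-1)·0.6667) / (7) = 1.2381
  z = (-4 - (-1)·-1.0000 - (-1)·0.8571) / (-6) = 0.6905
Iteration 3:
  x = (-8 - (2)·1.2381 - (-3)·0.6905) / (8) = -1.0506
  y = (6 - (2)·-0.9643 - (-1)·0.6905) / (7) = 1.2313
  z = (-4 - (-1)·-0.9643 - (-1)·1.2381) / (-6) = 0.6210
Change: (-0.0863, -0.0068, -0.0695) → max |·| = 0.0863

0.0863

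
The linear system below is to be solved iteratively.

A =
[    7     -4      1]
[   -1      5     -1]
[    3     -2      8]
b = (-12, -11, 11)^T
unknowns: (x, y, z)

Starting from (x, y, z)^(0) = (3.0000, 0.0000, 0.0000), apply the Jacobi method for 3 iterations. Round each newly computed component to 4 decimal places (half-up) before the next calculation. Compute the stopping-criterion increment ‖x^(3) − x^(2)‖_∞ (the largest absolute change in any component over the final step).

Iteration 1:
  x = (-12 - (-4)·0.0000 - (1)·0.0000) / (7) = -1.7143
  y = (-11 - (-1)·3.0000 - (-1)·0.0000) / (5) = -1.6000
  z = (11 - (3)·3.0000 - (-2)·0.0000) / (8) = 0.2500
Iteration 2:
  x = (-12 - (-4)·-1.6000 - (1)·0.2500) / (7) = -2.6643
  y = (-11 - (-1)·-1.7143 - (-1)·0.2500) / (5) = -2.4929
  z = (11 - (3)·-1.7143 - (-2)·-1.6000) / (8) = 1.6179
Iteration 3:
  x = (-12 - (-4)·-2.4929 - (1)·1.6179) / (7) = -3.3699
  y = (-11 - (-1)·-2.6643 - (-1)·1.6179) / (5) = -2.4093
  z = (11 - (3)·-2.6643 - (-2)·-2.4929) / (8) = 1.7509
Change: (-0.7056, 0.0836, 0.1330) → max |·| = 0.7056

0.7056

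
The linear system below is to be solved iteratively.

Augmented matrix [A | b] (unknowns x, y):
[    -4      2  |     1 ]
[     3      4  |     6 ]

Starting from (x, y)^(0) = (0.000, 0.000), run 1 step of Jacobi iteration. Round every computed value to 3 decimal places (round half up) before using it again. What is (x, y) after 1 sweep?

(-0.250, 1.500)

Iteration 1:
  x = (1 - (2)·0.000) / (-4) = -0.250
  y = (6 - (3)·0.000) / (4) = 1.500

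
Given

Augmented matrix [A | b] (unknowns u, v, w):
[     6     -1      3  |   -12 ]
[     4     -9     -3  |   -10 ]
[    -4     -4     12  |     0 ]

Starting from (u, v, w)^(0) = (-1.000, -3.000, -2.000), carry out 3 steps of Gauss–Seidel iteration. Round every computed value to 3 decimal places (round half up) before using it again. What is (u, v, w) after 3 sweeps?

(-1.708, 0.505, -0.401)

Iteration 1:
  u = (-12 - (-1)·-3.000 - (3)·-2.000) / (6) = -1.500
  v = (-10 - (4)·-1.500 - (-3)·-2.000) / (-9) = 1.111
  w = (0 - (-4)·-1.500 - (-4)·1.111) / (12) = -0.130
Iteration 2:
  u = (-12 - (-1)·1.111 - (3)·-0.130) / (6) = -1.750
  v = (-10 - (4)·-1.750 - (-3)·-0.130) / (-9) = 0.377
  w = (0 - (-4)·-1.750 - (-4)·0.377) / (12) = -0.458
Iteration 3:
  u = (-12 - (-1)·0.377 - (3)·-0.458) / (6) = -1.708
  v = (-10 - (4)·-1.708 - (-3)·-0.458) / (-9) = 0.505
  w = (0 - (-4)·-1.708 - (-4)·0.505) / (12) = -0.401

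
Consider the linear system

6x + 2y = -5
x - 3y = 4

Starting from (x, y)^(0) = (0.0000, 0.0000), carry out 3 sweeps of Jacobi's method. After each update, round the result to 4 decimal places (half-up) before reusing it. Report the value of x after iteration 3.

-0.2963

Iteration 1:
  x = (-5 - (2)·0.0000) / (6) = -0.8333
  y = (4 - (1)·0.0000) / (-3) = -1.3333
Iteration 2:
  x = (-5 - (2)·-1.3333) / (6) = -0.3889
  y = (4 - (1)·-0.8333) / (-3) = -1.6111
Iteration 3:
  x = (-5 - (2)·-1.6111) / (6) = -0.2963
  y = (4 - (1)·-0.3889) / (-3) = -1.4630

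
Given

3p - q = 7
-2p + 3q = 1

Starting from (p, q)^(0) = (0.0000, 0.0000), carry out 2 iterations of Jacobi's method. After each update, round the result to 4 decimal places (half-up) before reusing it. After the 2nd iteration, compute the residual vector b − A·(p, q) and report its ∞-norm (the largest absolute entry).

1.5557

Iteration 1:
  p = (7 - (-1)·0.0000) / (3) = 2.3333
  q = (1 - (-2)·0.0000) / (3) = 0.3333
Iteration 2:
  p = (7 - (-1)·0.3333) / (3) = 2.4444
  q = (1 - (-2)·2.3333) / (3) = 1.8889
Residual b − A·x = (1.5557, 0.2221); ∞-norm = 1.5557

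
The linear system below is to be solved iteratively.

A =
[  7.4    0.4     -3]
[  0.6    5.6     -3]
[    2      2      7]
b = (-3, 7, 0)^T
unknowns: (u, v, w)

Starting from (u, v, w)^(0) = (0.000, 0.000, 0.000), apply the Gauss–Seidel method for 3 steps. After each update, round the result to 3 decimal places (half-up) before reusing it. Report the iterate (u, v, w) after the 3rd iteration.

Iteration 1:
  u = (-3 - (0.4)·0.000 - (-3)·0.000) / (7.4) = -0.405
  v = (7 - (0.6)·-0.405 - (-3)·0.000) / (5.6) = 1.293
  w = (0 - (2)·-0.405 - (2)·1.293) / (7) = -0.254
Iteration 2:
  u = (-3 - (0.4)·1.293 - (-3)·-0.254) / (7.4) = -0.578
  v = (7 - (0.6)·-0.578 - (-3)·-0.254) / (5.6) = 1.176
  w = (0 - (2)·-0.578 - (2)·1.176) / (7) = -0.171
Iteration 3:
  u = (-3 - (0.4)·1.176 - (-3)·-0.171) / (7.4) = -0.538
  v = (7 - (0.6)·-0.538 - (-3)·-0.171) / (5.6) = 1.216
  w = (0 - (2)·-0.538 - (2)·1.216) / (7) = -0.194

(-0.538, 1.216, -0.194)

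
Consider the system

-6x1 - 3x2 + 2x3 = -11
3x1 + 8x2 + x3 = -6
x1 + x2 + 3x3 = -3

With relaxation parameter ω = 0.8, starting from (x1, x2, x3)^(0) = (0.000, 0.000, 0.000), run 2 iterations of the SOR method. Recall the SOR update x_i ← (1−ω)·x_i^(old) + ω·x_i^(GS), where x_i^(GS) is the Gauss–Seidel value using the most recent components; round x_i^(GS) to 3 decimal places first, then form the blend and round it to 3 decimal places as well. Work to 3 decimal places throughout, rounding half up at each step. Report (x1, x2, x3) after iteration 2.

(1.932, -1.296, -1.152)

Iteration 1:
  x1: GS value = (-11 - (-3)·0.000 - (2)·0.000) / (-6) = 1.833;  x1 ← (1−ω)·0.000 + ω·1.833 = 1.466
  x2: GS value = (-6 - (3)·1.466 - (1)·0.000) / (8) = -1.300;  x2 ← (1−ω)·0.000 + ω·-1.300 = -1.040
  x3: GS value = (-3 - (1)·1.466 - (1)·-1.040) / (3) = -1.142;  x3 ← (1−ω)·0.000 + ω·-1.142 = -0.914
Iteration 2:
  x1: GS value = (-11 - (-3)·-1.040 - (2)·-0.914) / (-6) = 2.049;  x1 ← (1−ω)·1.466 + ω·2.049 = 1.932
  x2: GS value = (-6 - (3)·1.932 - (1)·-0.914) / (8) = -1.360;  x2 ← (1−ω)·-1.040 + ω·-1.360 = -1.296
  x3: GS value = (-3 - (1)·1.932 - (1)·-1.296) / (3) = -1.212;  x3 ← (1−ω)·-0.914 + ω·-1.212 = -1.152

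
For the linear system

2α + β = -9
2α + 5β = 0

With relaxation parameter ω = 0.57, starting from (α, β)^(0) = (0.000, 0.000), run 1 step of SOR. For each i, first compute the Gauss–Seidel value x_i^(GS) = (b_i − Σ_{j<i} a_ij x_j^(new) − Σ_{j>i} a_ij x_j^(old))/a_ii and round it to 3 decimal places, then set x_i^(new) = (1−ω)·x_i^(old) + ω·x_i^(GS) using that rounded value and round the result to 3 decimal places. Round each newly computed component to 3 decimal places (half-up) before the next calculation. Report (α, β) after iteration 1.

Iteration 1:
  α: GS value = (-9 - (1)·0.000) / (2) = -4.500;  α ← (1−ω)·0.000 + ω·-4.500 = -2.565
  β: GS value = (0 - (2)·-2.565) / (5) = 1.026;  β ← (1−ω)·0.000 + ω·1.026 = 0.585

(-2.565, 0.585)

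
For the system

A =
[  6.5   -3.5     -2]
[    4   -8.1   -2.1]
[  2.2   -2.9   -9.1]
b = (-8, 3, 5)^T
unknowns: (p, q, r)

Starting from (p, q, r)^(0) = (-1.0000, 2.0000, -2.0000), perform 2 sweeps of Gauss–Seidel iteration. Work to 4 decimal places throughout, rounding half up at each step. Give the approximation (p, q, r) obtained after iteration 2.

(-1.5591, -0.9688, -0.6176)

Iteration 1:
  p = (-8 - (-3.5)·2.0000 - (-2)·-2.0000) / (6.5) = -0.7692
  q = (3 - (4)·-0.7692 - (-2.1)·-2.0000) / (-8.1) = -0.2317
  r = (5 - (2.2)·-0.7692 - (-2.9)·-0.2317) / (-9.1) = -0.6616
Iteration 2:
  p = (-8 - (-3.5)·-0.2317 - (-2)·-0.6616) / (6.5) = -1.5591
  q = (3 - (4)·-1.5591 - (-2.1)·-0.6616) / (-8.1) = -0.9688
  r = (5 - (2.2)·-1.5591 - (-2.9)·-0.9688) / (-9.1) = -0.6176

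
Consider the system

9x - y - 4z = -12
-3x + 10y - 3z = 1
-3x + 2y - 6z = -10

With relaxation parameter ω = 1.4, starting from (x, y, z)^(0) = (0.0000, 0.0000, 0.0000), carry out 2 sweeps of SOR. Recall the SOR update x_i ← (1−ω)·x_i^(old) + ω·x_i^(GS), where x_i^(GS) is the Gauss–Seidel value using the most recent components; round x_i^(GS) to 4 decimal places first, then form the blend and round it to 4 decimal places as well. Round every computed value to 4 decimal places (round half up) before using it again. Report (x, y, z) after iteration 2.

(0.8577, 2.1603, 1.4053)

Iteration 1:
  x: GS value = (-12 - (-1)·0.0000 - (-4)·0.0000) / (9) = -1.3333;  x ← (1−ω)·0.0000 + ω·-1.3333 = -1.8666
  y: GS value = (1 - (-3)·-1.8666 - (-3)·0.0000) / (10) = -0.4600;  y ← (1−ω)·0.0000 + ω·-0.4600 = -0.6440
  z: GS value = (-10 - (-3)·-1.8666 - (2)·-0.6440) / (-6) = 2.3853;  z ← (1−ω)·0.0000 + ω·2.3853 = 3.3394
Iteration 2:
  x: GS value = (-12 - (-1)·-0.6440 - (-4)·3.3394) / (9) = 0.0793;  x ← (1−ω)·-1.8666 + ω·0.0793 = 0.8577
  y: GS value = (1 - (-3)·0.8577 - (-3)·3.3394) / (10) = 1.3591;  y ← (1−ω)·-0.6440 + ω·1.3591 = 2.1603
  z: GS value = (-10 - (-3)·0.8577 - (2)·2.1603) / (-6) = 1.9579;  z ← (1−ω)·3.3394 + ω·1.9579 = 1.4053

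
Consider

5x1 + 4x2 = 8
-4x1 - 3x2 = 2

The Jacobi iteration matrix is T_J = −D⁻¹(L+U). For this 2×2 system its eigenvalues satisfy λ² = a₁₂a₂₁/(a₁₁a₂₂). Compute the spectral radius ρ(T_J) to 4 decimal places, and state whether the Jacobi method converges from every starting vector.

a₁₂a₂₁/(a₁₁a₂₂) = (4)·(-4) / ((5)·(-3)) = 1.066667
ρ = √|1.066667| = √1.066667 = 1.0328
ρ > 1, so Jacobi diverges

1.0328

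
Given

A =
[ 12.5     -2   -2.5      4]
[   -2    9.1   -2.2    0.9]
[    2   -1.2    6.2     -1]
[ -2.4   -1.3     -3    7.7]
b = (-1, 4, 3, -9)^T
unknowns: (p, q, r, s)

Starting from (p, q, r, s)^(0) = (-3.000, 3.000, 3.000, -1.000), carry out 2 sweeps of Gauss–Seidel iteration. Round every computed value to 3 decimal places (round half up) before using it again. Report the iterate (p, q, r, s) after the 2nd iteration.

(0.342, 0.604, 0.423, -0.795)

Iteration 1:
  p = (-1 - (-2)·3.000 - (-2.5)·3.000 - (4)·-1.000) / (12.5) = 1.320
  q = (4 - (-2)·1.320 - (-2.2)·3.000 - (0.9)·-1.000) / (9.1) = 1.554
  r = (3 - (2)·1.320 - (-1.2)·1.554 - (-1)·-1.000) / (6.2) = 0.198
  s = (-9 - (-2.4)·1.320 - (-1.3)·1.554 - (-3)·0.198) / (7.7) = -0.418
Iteration 2:
  p = (-1 - (-2)·1.554 - (-2.5)·0.198 - (4)·-0.418) / (12.5) = 0.342
  q = (4 - (-2)·0.342 - (-2.2)·0.198 - (0.9)·-0.418) / (9.1) = 0.604
  r = (3 - (2)·0.342 - (-1.2)·0.604 - (-1)·-0.418) / (6.2) = 0.423
  s = (-9 - (-2.4)·0.342 - (-1.3)·0.604 - (-3)·0.423) / (7.7) = -0.795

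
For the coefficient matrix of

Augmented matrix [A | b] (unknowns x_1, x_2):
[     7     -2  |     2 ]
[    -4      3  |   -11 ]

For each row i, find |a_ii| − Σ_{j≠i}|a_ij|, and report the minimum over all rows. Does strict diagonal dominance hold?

row 1: |7| − (2) = 5
row 2: |3| − (4) = -1
minimum over rows = -1 → not strictly diagonally dominant

-1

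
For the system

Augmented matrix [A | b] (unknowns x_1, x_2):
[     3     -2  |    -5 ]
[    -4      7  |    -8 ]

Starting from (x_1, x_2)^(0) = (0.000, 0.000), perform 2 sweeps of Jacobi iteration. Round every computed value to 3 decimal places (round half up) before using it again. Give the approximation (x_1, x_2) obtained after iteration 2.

(-2.429, -2.095)

Iteration 1:
  x_1 = (-5 - (-2)·0.000) / (3) = -1.667
  x_2 = (-8 - (-4)·0.000) / (7) = -1.143
Iteration 2:
  x_1 = (-5 - (-2)·-1.143) / (3) = -2.429
  x_2 = (-8 - (-4)·-1.667) / (7) = -2.095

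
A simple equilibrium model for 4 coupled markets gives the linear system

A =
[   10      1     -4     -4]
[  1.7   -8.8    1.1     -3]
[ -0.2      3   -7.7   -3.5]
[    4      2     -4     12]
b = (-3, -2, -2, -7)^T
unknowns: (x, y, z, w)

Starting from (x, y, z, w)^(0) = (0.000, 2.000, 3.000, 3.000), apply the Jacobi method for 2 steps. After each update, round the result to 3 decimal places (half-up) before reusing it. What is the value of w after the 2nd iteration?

-1.255

Iteration 1:
  x = (-3 - (1)·2.000 - (-4)·3.000 - (-4)·3.000) / (10) = 1.900
  y = (-2 - (1.7)·0.000 - (1.1)·3.000 - (-3)·3.000) / (-8.8) = -0.420
  z = (-2 - (-0.2)·0.000 - (3)·2.000 - (-3.5)·3.000) / (-7.7) = -0.325
  w = (-7 - (4)·0.000 - (2)·2.000 - (-4)·3.000) / (12) = 0.083
Iteration 2:
  x = (-3 - (1)·-0.420 - (-4)·-0.325 - (-4)·0.083) / (10) = -0.355
  y = (-2 - (1.7)·1.900 - (1.1)·-0.325 - (-3)·0.083) / (-8.8) = 0.525
  z = (-2 - (-0.2)·1.900 - (3)·-0.420 - (-3.5)·0.083) / (-7.7) = 0.009
  w = (-7 - (4)·1.900 - (2)·-0.420 - (-4)·-0.325) / (12) = -1.255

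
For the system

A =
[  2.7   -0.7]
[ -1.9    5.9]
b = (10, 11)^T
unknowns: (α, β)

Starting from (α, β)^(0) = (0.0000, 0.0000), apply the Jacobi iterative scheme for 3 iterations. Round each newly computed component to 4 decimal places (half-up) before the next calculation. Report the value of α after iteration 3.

4.4963

Iteration 1:
  α = (10 - (-0.7)·0.0000) / (2.7) = 3.7037
  β = (11 - (-1.9)·0.0000) / (5.9) = 1.8644
Iteration 2:
  α = (10 - (-0.7)·1.8644) / (2.7) = 4.1871
  β = (11 - (-1.9)·3.7037) / (5.9) = 3.0571
Iteration 3:
  α = (10 - (-0.7)·3.0571) / (2.7) = 4.4963
  β = (11 - (-1.9)·4.1871) / (5.9) = 3.2128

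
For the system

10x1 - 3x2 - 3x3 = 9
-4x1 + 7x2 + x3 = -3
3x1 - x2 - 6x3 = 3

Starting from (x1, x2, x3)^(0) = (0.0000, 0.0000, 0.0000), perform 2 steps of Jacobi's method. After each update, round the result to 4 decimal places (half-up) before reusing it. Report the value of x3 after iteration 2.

0.0214

Iteration 1:
  x1 = (9 - (-3)·0.0000 - (-3)·0.0000) / (10) = 0.9000
  x2 = (-3 - (-4)·0.0000 - (1)·0.0000) / (7) = -0.4286
  x3 = (3 - (3)·0.0000 - (-1)·0.0000) / (-6) = -0.5000
Iteration 2:
  x1 = (9 - (-3)·-0.4286 - (-3)·-0.5000) / (10) = 0.6214
  x2 = (-3 - (-4)·0.9000 - (1)·-0.5000) / (7) = 0.1571
  x3 = (3 - (3)·0.9000 - (-1)·-0.4286) / (-6) = 0.0214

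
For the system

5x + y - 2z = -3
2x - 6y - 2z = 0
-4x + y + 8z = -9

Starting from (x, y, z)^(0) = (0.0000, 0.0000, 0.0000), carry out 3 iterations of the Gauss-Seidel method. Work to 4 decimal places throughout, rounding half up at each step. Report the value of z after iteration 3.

Iteration 1:
  x = (-3 - (1)·0.0000 - (-2)·0.0000) / (5) = -0.6000
  y = (0 - (2)·-0.6000 - (-2)·0.0000) / (-6) = -0.2000
  z = (-9 - (-4)·-0.6000 - (1)·-0.2000) / (8) = -1.4000
Iteration 2:
  x = (-3 - (1)·-0.2000 - (-2)·-1.4000) / (5) = -1.1200
  y = (0 - (2)·-1.1200 - (-2)·-1.4000) / (-6) = 0.0933
  z = (-9 - (-4)·-1.1200 - (1)·0.0933) / (8) = -1.6967
Iteration 3:
  x = (-3 - (1)·0.0933 - (-2)·-1.6967) / (5) = -1.2973
  y = (0 - (2)·-1.2973 - (-2)·-1.6967) / (-6) = 0.1331
  z = (-9 - (-4)·-1.2973 - (1)·0.1331) / (8) = -1.7903

-1.7903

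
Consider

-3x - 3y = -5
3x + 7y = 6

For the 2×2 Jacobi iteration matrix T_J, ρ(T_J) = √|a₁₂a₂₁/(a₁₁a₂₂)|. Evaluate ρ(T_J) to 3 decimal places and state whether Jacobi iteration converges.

a₁₂a₂₁/(a₁₁a₂₂) = (-3)·(3) / ((-3)·(7)) = 0.428571
ρ = √|0.428571| = √0.428571 = 0.655
ρ < 1, so Jacobi converges

0.655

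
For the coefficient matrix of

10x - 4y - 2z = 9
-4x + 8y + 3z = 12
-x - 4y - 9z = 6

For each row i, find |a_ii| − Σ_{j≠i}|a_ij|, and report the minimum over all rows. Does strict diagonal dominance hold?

1

row 1: |10| − (4+2) = 4
row 2: |8| − (4+3) = 1
row 3: |-9| − (1+4) = 4
minimum over rows = 1 → strictly diagonally dominant (convergence guaranteed)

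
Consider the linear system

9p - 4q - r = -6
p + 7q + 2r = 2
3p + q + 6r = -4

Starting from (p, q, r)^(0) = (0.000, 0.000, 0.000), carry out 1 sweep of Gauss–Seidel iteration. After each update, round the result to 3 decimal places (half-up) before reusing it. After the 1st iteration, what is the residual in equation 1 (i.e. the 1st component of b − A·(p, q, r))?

1.130

Iteration 1:
  p = (-6 - (-4)·0.000 - (-1)·0.000) / (9) = -0.667
  q = (2 - (1)·-0.667 - (2)·0.000) / (7) = 0.381
  r = (-4 - (3)·-0.667 - (1)·0.381) / (6) = -0.397
Residual b − A·x = (1.130, 0.794, 0.002)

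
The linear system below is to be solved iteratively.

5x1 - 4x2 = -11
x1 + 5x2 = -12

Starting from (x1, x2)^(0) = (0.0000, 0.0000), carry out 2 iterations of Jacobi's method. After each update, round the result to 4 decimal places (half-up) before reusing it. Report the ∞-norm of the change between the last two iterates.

Iteration 1:
  x1 = (-11 - (-4)·0.0000) / (5) = -2.2000
  x2 = (-12 - (1)·0.0000) / (5) = -2.4000
Iteration 2:
  x1 = (-11 - (-4)·-2.4000) / (5) = -4.1200
  x2 = (-12 - (1)·-2.2000) / (5) = -1.9600
Change: (-1.9200, 0.4400) → max |·| = 1.9200

1.9200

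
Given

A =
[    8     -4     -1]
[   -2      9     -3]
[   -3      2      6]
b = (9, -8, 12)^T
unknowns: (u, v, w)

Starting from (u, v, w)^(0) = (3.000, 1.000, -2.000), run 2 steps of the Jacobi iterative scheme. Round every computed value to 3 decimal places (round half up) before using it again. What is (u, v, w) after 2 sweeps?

Iteration 1:
  u = (9 - (-4)·1.000 - (-1)·-2.000) / (8) = 1.375
  v = (-8 - (-2)·3.000 - (-3)·-2.000) / (9) = -0.889
  w = (12 - (-3)·3.000 - (2)·1.000) / (6) = 3.167
Iteration 2:
  u = (9 - (-4)·-0.889 - (-1)·3.167) / (8) = 1.076
  v = (-8 - (-2)·1.375 - (-3)·3.167) / (9) = 0.472
  w = (12 - (-3)·1.375 - (2)·-0.889) / (6) = 2.984

(1.076, 0.472, 2.984)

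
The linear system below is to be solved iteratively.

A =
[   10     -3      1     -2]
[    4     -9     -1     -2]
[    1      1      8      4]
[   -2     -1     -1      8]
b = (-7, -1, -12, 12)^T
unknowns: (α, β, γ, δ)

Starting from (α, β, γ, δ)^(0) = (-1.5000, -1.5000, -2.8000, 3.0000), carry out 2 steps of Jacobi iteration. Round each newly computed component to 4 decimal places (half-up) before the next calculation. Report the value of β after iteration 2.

Iteration 1:
  α = (-7 - (-3)·-1.5000 - (1)·-2.8000 - (-2)·3.0000) / (10) = -0.2700
  β = (-1 - (4)·-1.5000 - (-1)·-2.8000 - (-2)·3.0000) / (-9) = -0.9111
  γ = (-12 - (1)·-1.5000 - (1)·-1.5000 - (4)·3.0000) / (8) = -2.6250
  δ = (12 - (-2)·-1.5000 - (-1)·-1.5000 - (-1)·-2.8000) / (8) = 0.5875
Iteration 2:
  α = (-7 - (-3)·-0.9111 - (1)·-2.6250 - (-2)·0.5875) / (10) = -0.5933
  β = (-1 - (4)·-0.2700 - (-1)·-2.6250 - (-2)·0.5875) / (-9) = 0.1522
  γ = (-12 - (1)·-0.2700 - (1)·-0.9111 - (4)·0.5875) / (8) = -1.6461
  δ = (12 - (-2)·-0.2700 - (-1)·-0.9111 - (-1)·-2.6250) / (8) = 0.9905

0.1522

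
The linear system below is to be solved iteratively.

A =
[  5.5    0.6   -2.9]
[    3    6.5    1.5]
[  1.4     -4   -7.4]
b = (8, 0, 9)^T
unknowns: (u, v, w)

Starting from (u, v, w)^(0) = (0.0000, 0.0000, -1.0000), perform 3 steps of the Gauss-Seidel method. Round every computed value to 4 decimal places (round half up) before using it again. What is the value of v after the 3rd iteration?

-0.2560

Iteration 1:
  u = (8 - (0.6)·0.0000 - (-2.9)·-1.0000) / (5.5) = 0.9273
  v = (0 - (3)·0.9273 - (1.5)·-1.0000) / (6.5) = -0.1972
  w = (9 - (1.4)·0.9273 - (-4)·-0.1972) / (-7.4) = -0.9342
Iteration 2:
  u = (8 - (0.6)·-0.1972 - (-2.9)·-0.9342) / (5.5) = 0.9835
  v = (0 - (3)·0.9835 - (1.5)·-0.9342) / (6.5) = -0.2383
  w = (9 - (1.4)·0.9835 - (-4)·-0.2383) / (-7.4) = -0.9013
Iteration 3:
  u = (8 - (0.6)·-0.2383 - (-2.9)·-0.9013) / (5.5) = 1.0053
  v = (0 - (3)·1.0053 - (1.5)·-0.9013) / (6.5) = -0.2560
  w = (9 - (1.4)·1.0053 - (-4)·-0.2560) / (-7.4) = -0.8876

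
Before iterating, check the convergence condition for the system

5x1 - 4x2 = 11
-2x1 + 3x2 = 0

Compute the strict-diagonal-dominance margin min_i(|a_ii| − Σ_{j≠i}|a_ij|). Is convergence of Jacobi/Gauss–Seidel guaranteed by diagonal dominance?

1

row 1: |5| − (4) = 1
row 2: |3| − (2) = 1
minimum over rows = 1 → strictly diagonally dominant (convergence guaranteed)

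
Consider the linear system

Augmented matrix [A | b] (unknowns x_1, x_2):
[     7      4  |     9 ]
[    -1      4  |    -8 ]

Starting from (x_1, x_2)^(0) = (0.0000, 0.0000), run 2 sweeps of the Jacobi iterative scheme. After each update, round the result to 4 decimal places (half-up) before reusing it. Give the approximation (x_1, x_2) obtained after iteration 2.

(2.4286, -1.6786)

Iteration 1:
  x_1 = (9 - (4)·0.0000) / (7) = 1.2857
  x_2 = (-8 - (-1)·0.0000) / (4) = -2.0000
Iteration 2:
  x_1 = (9 - (4)·-2.0000) / (7) = 2.4286
  x_2 = (-8 - (-1)·1.2857) / (4) = -1.6786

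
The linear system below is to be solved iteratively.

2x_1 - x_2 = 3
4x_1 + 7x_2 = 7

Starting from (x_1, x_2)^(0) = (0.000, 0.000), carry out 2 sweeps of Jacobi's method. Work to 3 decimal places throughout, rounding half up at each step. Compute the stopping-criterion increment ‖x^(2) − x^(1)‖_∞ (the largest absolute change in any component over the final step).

0.857

Iteration 1:
  x_1 = (3 - (-1)·0.000) / (2) = 1.500
  x_2 = (7 - (4)·0.000) / (7) = 1.000
Iteration 2:
  x_1 = (3 - (-1)·1.000) / (2) = 2.000
  x_2 = (7 - (4)·1.500) / (7) = 0.143
Change: (0.500, -0.857) → max |·| = 0.857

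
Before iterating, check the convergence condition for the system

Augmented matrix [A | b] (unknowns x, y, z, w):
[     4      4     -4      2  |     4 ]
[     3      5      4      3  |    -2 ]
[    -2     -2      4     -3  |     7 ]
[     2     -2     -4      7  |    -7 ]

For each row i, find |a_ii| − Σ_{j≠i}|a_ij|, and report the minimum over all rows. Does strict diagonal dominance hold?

-6

row 1: |4| − (4+4+2) = -6
row 2: |5| − (3+4+3) = -5
row 3: |4| − (2+2+3) = -3
row 4: |7| − (2+2+4) = -1
minimum over rows = -6 → not strictly diagonally dominant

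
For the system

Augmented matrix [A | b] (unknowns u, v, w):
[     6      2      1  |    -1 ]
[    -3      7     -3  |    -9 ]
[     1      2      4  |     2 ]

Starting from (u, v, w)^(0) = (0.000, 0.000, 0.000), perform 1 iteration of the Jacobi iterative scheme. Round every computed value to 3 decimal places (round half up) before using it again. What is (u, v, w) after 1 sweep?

(-0.167, -1.286, 0.500)

Iteration 1:
  u = (-1 - (2)·0.000 - (1)·0.000) / (6) = -0.167
  v = (-9 - (-3)·0.000 - (-3)·0.000) / (7) = -1.286
  w = (2 - (1)·0.000 - (2)·0.000) / (4) = 0.500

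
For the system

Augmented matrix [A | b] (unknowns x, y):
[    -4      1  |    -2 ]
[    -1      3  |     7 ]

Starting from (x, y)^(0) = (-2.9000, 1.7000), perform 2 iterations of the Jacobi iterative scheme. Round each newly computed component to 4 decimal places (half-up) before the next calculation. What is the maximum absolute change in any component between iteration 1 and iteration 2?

1.2750

Iteration 1:
  x = (-2 - (1)·1.7000) / (-4) = 0.9250
  y = (7 - (-1)·-2.9000) / (3) = 1.3667
Iteration 2:
  x = (-2 - (1)·1.3667) / (-4) = 0.8417
  y = (7 - (-1)·0.9250) / (3) = 2.6417
Change: (-0.0833, 1.2750) → max |·| = 1.2750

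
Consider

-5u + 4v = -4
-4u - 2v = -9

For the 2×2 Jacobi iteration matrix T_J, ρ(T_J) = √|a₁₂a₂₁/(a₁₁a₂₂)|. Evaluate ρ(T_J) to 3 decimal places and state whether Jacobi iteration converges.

1.265

a₁₂a₂₁/(a₁₁a₂₂) = (4)·(-4) / ((-5)·(-2)) = -1.600000
ρ = √|-1.600000| = √1.600000 = 1.265
ρ > 1, so Jacobi diverges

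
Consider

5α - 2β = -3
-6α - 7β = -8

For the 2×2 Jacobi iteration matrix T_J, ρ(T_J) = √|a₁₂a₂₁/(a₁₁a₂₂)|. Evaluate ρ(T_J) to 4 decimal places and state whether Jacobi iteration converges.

a₁₂a₂₁/(a₁₁a₂₂) = (-2)·(-6) / ((5)·(-7)) = -0.342857
ρ = √|-0.342857| = √0.342857 = 0.5855
ρ < 1, so Jacobi converges

0.5855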